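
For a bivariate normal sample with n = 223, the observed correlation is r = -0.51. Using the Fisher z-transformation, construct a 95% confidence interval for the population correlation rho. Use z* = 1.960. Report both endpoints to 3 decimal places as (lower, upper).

z_r = atanh(-0.51) = -0.562730;  SE = 1/√(n−3) = 1/√220 = 0.067420
z-limits: -0.562730 ± 1.960·0.067420 = -0.562730 ± 0.132143 = [-0.694873, -0.430587]
ρ-limits: (tanh -0.694873, tanh -0.430587) = (-0.601, -0.406)

(-0.601, -0.406)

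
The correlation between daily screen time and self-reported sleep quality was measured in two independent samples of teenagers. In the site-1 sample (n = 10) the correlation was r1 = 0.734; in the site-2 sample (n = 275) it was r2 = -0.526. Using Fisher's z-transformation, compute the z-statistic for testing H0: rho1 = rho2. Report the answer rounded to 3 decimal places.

3.976

z1 = atanh(0.734) = 0.937345,  z2 = atanh(-0.526) = -0.584599
SE = √(1/(n1−3) + 1/(n2−3)) = √(1/7 + 1/272) = √(0.1428571 + 0.0036765) = √0.1465336 = 0.382797
z = (z1 − z2)/SE = (0.937345 − (-0.584599)) / 0.382797 = 1.521944 / 0.382797 = 3.976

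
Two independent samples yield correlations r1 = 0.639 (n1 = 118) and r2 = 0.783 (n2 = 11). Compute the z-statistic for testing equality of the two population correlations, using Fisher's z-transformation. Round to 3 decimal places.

-0.811

z1 = atanh(0.639) = 0.756482,  z2 = atanh(0.783) = 1.053078
SE = √(1/(n1−3) + 1/(n2−3)) = √(1/115 + 1/8) = √(0.0086957 + 0.1250000) = √0.1336957 = 0.365644
z = (z1 − z2)/SE = (0.756482 − 1.053078) / 0.365644 = -0.296596 / 0.365644 = -0.811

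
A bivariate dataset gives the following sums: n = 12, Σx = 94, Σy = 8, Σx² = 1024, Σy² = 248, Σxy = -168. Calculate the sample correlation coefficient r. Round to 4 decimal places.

-0.8730

Numerator: nΣxy − (Σx)(Σy) = 12·(-168) − (94)(8) = -2768
Denominator: √[(nΣx²−(Σx)²)(nΣy²−(Σy)²)]
  nΣx²−(Σx)² = 12·1024 − 8836 = 3452;  nΣy²−(Σy)² = 12·248 − 64 = 2912
  √(3452·2912) = √10052224 = 3170.5242
r = -2768 / 3170.5242 = -0.8730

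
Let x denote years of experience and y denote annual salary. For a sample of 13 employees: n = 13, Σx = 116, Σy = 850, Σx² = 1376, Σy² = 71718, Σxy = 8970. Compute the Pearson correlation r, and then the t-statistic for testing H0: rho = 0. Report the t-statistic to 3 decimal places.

S_xy = nΣxy − ΣxΣy = 13·8970 − 116·850 = 116610 − 98600 = 18010
S_xx = nΣx² − (Σx)² = 13·1376 − 116² = 17888 − 13456 = 4432
S_yy = nΣy² − (Σy)² = 13·71718 − 850² = 932334 − 722500 = 209834
r = S_xy / √(S_xx·S_yy) = 18010 / √(4432·209834) = 18010 / √929984288 = 18010 / 30495.6438 = 0.5906
t = r·√(n−2)/√(1−r²) = 0.5906·√11 / √(1−0.348808) = 1.958799 / 0.806965 = 2.427

2.427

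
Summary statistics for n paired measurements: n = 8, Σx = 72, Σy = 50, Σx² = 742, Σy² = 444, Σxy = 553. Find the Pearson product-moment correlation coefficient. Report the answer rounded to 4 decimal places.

S_xy = nΣxy − ΣxΣy = 8·553 − 72·50 = 4424 − 3600 = 824
S_xx = nΣx² − (Σx)² = 8·742 − 72² = 5936 − 5184 = 752
S_yy = nΣy² − (Σy)² = 8·444 − 50² = 3552 − 2500 = 1052
r = S_xy / √(S_xx·S_yy) = 824 / √(752·1052) = 824 / √791104 = 824 / 889.4403 = 0.9264

0.9264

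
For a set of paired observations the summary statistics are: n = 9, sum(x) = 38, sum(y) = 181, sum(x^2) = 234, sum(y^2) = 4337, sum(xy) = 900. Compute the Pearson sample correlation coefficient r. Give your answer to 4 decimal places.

S_xy = nΣxy − ΣxΣy = 9·900 − 38·181 = 8100 − 6878 = 1222
S_xx = nΣx² − (Σx)² = 9·234 − 38² = 2106 − 1444 = 662
S_yy = nΣy² − (Σy)² = 9·4337 − 181² = 39033 − 32761 = 6272
r = S_xy / √(S_xx·S_yy) = 1222 / √(662·6272) = 1222 / √4152064 = 1222 / 2037.6614 = 0.5997

0.5997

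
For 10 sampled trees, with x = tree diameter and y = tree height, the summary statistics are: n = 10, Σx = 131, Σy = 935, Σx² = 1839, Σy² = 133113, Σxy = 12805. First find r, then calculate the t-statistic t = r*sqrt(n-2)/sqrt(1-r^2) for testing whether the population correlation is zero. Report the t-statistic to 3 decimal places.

0.683

Numerator: nΣxy − (Σx)(Σy) = 10·12805 − (131)(935) = 5565
Denominator: √[(nΣx²−(Σx)²)(nΣy²−(Σy)²)]
  nΣx²−(Σx)² = 10·1839 − 17161 = 1229;  nΣy²−(Σy)² = 10·133113 − 874225 = 456905
  √(1229·456905) = √561536245 = 23696.7560
r = 5565 / 23696.7560 = 0.2348
t = r·√(n−2)/√(1−r²) = 0.2348·√8 / √(1−0.055131) = 0.664115 / 0.972044 = 0.683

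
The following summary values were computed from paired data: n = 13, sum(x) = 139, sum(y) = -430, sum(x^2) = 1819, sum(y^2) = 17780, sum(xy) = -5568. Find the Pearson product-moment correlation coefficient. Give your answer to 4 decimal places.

S_xy = nΣxy − ΣxΣy = 13·(-5568) − 139·(-430) = -72384 − (-59770) = -12614
S_xx = nΣx² − (Σx)² = 13·1819 − 139² = 23647 − 19321 = 4326
S_yy = nΣy² − (Σy)² = 13·17780 − (-430)² = 231140 − 184900 = 46240
r = S_xy / √(S_xx·S_yy) = -12614 / √(4326·46240) = -12614 / √200034240 = -12614 / 14143.3461 = -0.8919

-0.8919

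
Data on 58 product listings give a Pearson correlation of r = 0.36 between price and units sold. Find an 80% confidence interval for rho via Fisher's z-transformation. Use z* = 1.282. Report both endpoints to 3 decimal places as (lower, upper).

z_r = atanh(0.36) = 0.376886;  SE = 1/√(n−3) = 1/√55 = 0.134840
z-limits: 0.376886 ± 1.282·0.134840 = 0.376886 ± 0.172865 = [0.204021, 0.549751]
ρ-limits: (tanh 0.204021, tanh 0.549751) = (0.201, 0.500)

(0.201, 0.500)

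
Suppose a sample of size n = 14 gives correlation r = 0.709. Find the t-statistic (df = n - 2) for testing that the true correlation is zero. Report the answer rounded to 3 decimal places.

t = r·√(n−2) / √(1−r²) with r = 0.709, n = 14
  = 0.709·√12 / √(1 − 0.502681)
  = 0.709·3.464102 / 0.705208
  = 2.456048 / 0.705208 = 3.483

3.483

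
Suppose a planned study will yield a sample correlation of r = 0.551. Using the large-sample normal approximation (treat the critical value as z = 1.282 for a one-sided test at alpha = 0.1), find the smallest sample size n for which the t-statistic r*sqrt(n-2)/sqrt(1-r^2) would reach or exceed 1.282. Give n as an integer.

Need r·√(n−2)/√(1−r²) ≥ 1.282
√(n−2) ≥ 1.282·√(1−0.303601) / 0.551 = 1.282·0.834505 / 0.551 = 1.9416
n−2 ≥ 3.7698  ⇒  n ≥ 5.7698
Smallest integer n = 6

6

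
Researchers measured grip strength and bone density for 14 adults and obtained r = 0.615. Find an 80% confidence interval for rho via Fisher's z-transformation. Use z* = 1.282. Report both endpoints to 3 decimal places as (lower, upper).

(0.319, 0.802)

z_r = atanh(0.615) = 0.716923;  SE = 1/√(n−3) = 1/√11 = 0.301511
z-limits: 0.716923 ± 1.282·0.301511 = 0.716923 ± 0.386537 = [0.330386, 1.103460]
ρ-limits: (tanh 0.330386, tanh 1.103460) = (0.319, 0.802)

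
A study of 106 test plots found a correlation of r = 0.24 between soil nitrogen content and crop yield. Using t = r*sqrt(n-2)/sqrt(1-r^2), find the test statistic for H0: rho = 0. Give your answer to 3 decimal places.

1 − r² = 1 − 0.0576 = 0.9424;  √(1−r²) = 0.970773
√(n−2) = √104 = 10.198039
t = r·√(n−2)/√(1−r²) = 0.24 · 10.198039 / 0.970773 = 2.521

2.521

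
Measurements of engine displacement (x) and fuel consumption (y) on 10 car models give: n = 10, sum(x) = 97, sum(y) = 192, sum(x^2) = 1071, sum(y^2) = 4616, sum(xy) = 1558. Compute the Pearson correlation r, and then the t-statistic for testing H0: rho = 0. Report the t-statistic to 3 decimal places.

Numerator: nΣxy − (Σx)(Σy) = 10·1558 − (97)(192) = -3044
Denominator: √[(nΣx²−(Σx)²)(nΣy²−(Σy)²)]
  nΣx²−(Σx)² = 10·1071 − 9409 = 1301;  nΣy²−(Σy)² = 10·4616 − 36864 = 9296
  √(1301·9296) = √12094096 = 3477.6567
r = -3044 / 3477.6567 = -0.8753
t = r·√(n−2)/√(1−r²) = -0.8753·√8 / √(1−0.766150) = -2.475722 / 0.483580 = -5.120

-5.120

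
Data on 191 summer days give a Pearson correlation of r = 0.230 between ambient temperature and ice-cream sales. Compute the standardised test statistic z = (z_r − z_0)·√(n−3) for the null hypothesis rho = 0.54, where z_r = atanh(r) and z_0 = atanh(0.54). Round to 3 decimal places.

z_r = atanh(0.230) = 0.234189,  z_0 = atanh(0.54) = 0.604156
SE = 1/√(n−3) = 1/√188 = 0.072932
z = (z_r − z_0)/SE = (0.234189 − 0.604156) / 0.072932 = -0.369967 / 0.072932 = -5.073

-5.073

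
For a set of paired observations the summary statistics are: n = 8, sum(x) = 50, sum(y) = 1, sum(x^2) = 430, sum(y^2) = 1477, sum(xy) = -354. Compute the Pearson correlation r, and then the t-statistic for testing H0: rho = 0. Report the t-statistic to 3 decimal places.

S_xy = nΣxy − ΣxΣy = 8·(-354) − 50·1 = -2832 − 50 = -2882
S_xx = nΣx² − (Σx)² = 8·430 − 50² = 3440 − 2500 = 940
S_yy = nΣy² − (Σy)² = 8·1477 − 1² = 11816 − 1 = 11815
r = S_xy / √(S_xx·S_yy) = -2882 / √(940·11815) = -2882 / √11106100 = -2882 / 3332.5816 = -0.8648
t = r·√(n−2)/√(1−r²) = -0.8648·√6 / √(1−0.747879) = -2.118319 / 0.502117 = -4.219

-4.219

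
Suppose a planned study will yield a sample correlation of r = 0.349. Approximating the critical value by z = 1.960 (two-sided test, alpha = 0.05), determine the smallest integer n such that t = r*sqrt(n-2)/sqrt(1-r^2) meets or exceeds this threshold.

r√(n−2)/√(1−r²) ≥ 1.960  ⇔  n−2 ≥ (1.960)²·(1−r²)/r²
(1−r²)/r² = (1−0.121801)/0.121801 = 7.2101
n ≥ 2 + 3.8416·7.2101 = 2 + 27.6983 = 29.6983
⌈29.6983⌉ = 30

30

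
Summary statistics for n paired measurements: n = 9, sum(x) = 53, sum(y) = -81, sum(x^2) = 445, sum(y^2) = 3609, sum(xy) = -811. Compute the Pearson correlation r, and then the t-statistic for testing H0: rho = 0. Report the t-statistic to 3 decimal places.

Numerator: nΣxy − (Σx)(Σy) = 9·(-811) − (53)(-81) = -3006
Denominator: √[(nΣx²−(Σx)²)(nΣy²−(Σy)²)]
  nΣx²−(Σx)² = 9·445 − 2809 = 1196;  nΣy²−(Σy)² = 9·3609 − 6561 = 25920
  √(1196·25920) = √31000320 = 5567.7931
r = -3006 / 5567.7931 = -0.5399
t = r·√(n−2)/√(1−r²) = -0.5399·√7 / √(1−0.291492) = -1.428441 / 0.841729 = -1.697

-1.697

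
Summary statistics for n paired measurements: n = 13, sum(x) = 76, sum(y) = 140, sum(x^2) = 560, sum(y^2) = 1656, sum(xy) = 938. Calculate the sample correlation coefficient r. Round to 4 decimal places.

S_xy = nΣxy − ΣxΣy = 13·938 − 76·140 = 12194 − 10640 = 1554
S_xx = nΣx² − (Σx)² = 13·560 − 76² = 7280 − 5776 = 1504
S_yy = nΣy² − (Σy)² = 13·1656 − 140² = 21528 − 19600 = 1928
r = S_xy / √(S_xx·S_yy) = 1554 / √(1504·1928) = 1554 / √2899712 = 1554 / 1702.8541 = 0.9126

0.9126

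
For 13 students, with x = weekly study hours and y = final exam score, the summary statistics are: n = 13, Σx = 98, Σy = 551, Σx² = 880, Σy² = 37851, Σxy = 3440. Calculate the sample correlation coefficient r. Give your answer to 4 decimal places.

S_xy = nΣxy − ΣxΣy = 13·3440 − 98·551 = 44720 − 53998 = -9278
S_xx = nΣx² − (Σx)² = 13·880 − 98² = 11440 − 9604 = 1836
S_yy = nΣy² − (Σy)² = 13·37851 − 551² = 492063 − 303601 = 188462
r = S_xy / √(S_xx·S_yy) = -9278 / √(1836·188462) = -9278 / √346016232 = -9278 / 18601.5116 = -0.4988

-0.4988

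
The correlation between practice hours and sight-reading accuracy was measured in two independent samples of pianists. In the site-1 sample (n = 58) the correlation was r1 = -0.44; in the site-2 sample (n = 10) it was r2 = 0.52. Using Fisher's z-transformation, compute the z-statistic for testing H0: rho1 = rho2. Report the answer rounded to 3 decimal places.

z1 = atanh(-0.44) = -0.472231,  z2 = atanh(0.52) = 0.576340
SE = √(1/(n1−3) + 1/(n2−3)) = √(1/55 + 1/7) = √(0.0181818 + 0.1428571) = √0.1610389 = 0.401297
z = (z1 − z2)/SE = (-0.472231 − 0.576340) / 0.401297 = -1.048571 / 0.401297 = -2.613

-2.613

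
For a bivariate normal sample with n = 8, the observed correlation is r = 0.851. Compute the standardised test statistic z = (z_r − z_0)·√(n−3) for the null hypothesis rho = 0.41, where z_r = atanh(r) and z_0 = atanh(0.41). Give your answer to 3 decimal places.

Fisher z: atanh(0.851) = 1.259768, atanh(0.41) = 0.435611
z = (z_r − z_0)·√(n−3) = (1.259768 − 0.435611)·√5 = 0.824157 · 2.236068 = 1.843

1.843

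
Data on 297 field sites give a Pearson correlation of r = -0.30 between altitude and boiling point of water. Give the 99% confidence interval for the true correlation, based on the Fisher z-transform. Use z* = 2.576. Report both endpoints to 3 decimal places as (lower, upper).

(-0.430, -0.158)

Fisher z: z_r = atanh(r) = ½·ln((1+(-0.30))/(1−(-0.30))) = -0.309520
SE(z) = 1/√(n−3) = 1/√294 = 0.058321
99% ⇒ z* = 2.576; margin = 2.576·0.058321 = 0.150235
CI on z-scale: (-0.459755, -0.159285)
Back-transform: tanh(-0.459755) = -0.429885, tanh(-0.159285) = -0.157951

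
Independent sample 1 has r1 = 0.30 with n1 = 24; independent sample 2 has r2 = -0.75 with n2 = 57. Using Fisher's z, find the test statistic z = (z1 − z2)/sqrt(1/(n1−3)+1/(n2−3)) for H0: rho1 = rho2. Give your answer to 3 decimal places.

4.987

z1 = atanh(0.30) = 0.309520,  z2 = atanh(-0.75) = -0.972955
SE = √(1/(n1−3) + 1/(n2−3)) = √(1/21 + 1/54) = √(0.0476190 + 0.0185185) = √0.0661375 = 0.257172
z = (z1 − z2)/SE = (0.309520 − (-0.972955)) / 0.257172 = 1.282475 / 0.257172 = 4.987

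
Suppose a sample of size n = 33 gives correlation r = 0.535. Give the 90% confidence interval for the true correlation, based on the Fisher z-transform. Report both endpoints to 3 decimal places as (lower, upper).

z_r = atanh(0.535) = 0.597124;  SE = 1/√(n−3) = 1/√30 = 0.182574
z-limits: 0.597124 ± 1.645·0.182574 = 0.597124 ± 0.300334 = [0.296790, 0.897458]
ρ-limits: (tanh 0.296790, tanh 0.897458) = (0.288, 0.715)

(0.288, 0.715)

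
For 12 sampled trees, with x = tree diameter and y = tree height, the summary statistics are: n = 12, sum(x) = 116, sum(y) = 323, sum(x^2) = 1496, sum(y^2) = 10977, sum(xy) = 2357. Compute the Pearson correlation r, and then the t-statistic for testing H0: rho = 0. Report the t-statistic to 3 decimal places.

-4.661

S_xy = nΣxy − ΣxΣy = 12·2357 − 116·323 = 28284 − 37468 = -9184
S_xx = nΣx² − (Σx)² = 12·1496 − 116² = 17952 − 13456 = 4496
S_yy = nΣy² − (Σy)² = 12·10977 − 323² = 131724 − 104329 = 27395
r = S_xy / √(S_xx·S_yy) = -9184 / √(4496·27395) = -9184 / √123167920 = -9184 / 11098.1043 = -0.8275
t = r·√(n−2)/√(1−r²) = -0.8275·√10 / √(1−0.684756) = -2.616785 / 0.561466 = -4.661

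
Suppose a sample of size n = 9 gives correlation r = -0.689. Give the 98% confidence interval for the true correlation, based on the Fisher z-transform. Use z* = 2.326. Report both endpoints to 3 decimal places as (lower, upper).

(-0.946, 0.103)

z_r = atanh(-0.689) = -0.846050;  SE = 1/√(n−3) = 1/√6 = 0.408248
z-limits: -0.846050 ± 2.326·0.408248 = -0.846050 ± 0.949585 = [-1.795635, 0.103535]
ρ-limits: (tanh -1.795635, tanh 0.103535) = (-0.946, 0.103)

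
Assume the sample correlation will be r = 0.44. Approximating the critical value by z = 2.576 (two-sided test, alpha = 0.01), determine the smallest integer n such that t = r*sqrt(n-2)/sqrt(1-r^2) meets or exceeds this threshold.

Need r·√(n−2)/√(1−r²) ≥ 2.576
√(n−2) ≥ 2.576·√(1−0.1936) / 0.44 = 2.576·0.897998 / 0.44 = 5.2574
n−2 ≥ 27.6403  ⇒  n ≥ 29.6403
Smallest integer n = 30

30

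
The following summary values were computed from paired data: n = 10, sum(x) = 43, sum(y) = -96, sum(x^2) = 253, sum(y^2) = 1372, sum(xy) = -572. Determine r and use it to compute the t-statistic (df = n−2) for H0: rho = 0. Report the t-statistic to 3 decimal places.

Numerator: nΣxy − (Σx)(Σy) = 10·(-572) − (43)(-96) = -1592
Denominator: √[(nΣx²−(Σx)²)(nΣy²−(Σy)²)]
  nΣx²−(Σx)² = 10·253 − 1849 = 681;  nΣy²−(Σy)² = 10·1372 − 9216 = 4504
  √(681·4504) = √3067224 = 1751.3492
r = -1592 / 1751.3492 = -0.9090
t = r·√(n−2)/√(1−r²) = -0.9090·√8 / √(1−0.826281) = -2.571040 / 0.416796 = -6.169

-6.169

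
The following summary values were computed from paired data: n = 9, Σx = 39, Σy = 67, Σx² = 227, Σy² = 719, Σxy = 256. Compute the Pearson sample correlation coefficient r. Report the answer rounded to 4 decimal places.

-0.3038

Numerator: nΣxy − (Σx)(Σy) = 9·256 − (39)(67) = -309
Denominator: √[(nΣx²−(Σx)²)(nΣy²−(Σy)²)]
  nΣx²−(Σx)² = 9·227 − 1521 = 522;  nΣy²−(Σy)² = 9·719 − 4489 = 1982
  √(522·1982) = √1034604 = 1017.1549
r = -309 / 1017.1549 = -0.3038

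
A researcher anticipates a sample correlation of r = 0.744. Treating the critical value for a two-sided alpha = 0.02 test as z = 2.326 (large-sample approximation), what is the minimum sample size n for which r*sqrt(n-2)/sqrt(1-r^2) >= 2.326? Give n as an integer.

Need r·√(n−2)/√(1−r²) ≥ 2.326
√(n−2) ≥ 2.326·√(1−0.553536) / 0.744 = 2.326·0.668180 / 0.744 = 2.0890
n−2 ≥ 4.3639  ⇒  n ≥ 6.3639
Smallest integer n = 7

7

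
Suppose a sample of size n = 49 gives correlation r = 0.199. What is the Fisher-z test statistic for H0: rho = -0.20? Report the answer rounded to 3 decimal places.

2.743

z_r = atanh(0.199) = 0.201691,  z_0 = atanh(-0.20) = -0.202733
SE = 1/√(n−3) = 1/√46 = 0.147442
z = (z_r − z_0)/SE = (0.201691 − (-0.202733)) / 0.147442 = 0.404424 / 0.147442 = 2.743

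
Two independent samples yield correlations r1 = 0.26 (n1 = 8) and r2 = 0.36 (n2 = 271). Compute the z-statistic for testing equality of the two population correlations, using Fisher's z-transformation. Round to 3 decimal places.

Fisher z-transforms: z1 = atanh(0.26) = 0.266108, z2 = atanh(0.36) = 0.376886; difference d = -0.110778
Var(d) = 1/5 + 1/268 = 0.2000000 + 0.0037313 = 0.2037313
z = d/√Var(d) = -0.110778 / √0.2037313 = -0.110778 / 0.451366 = -0.245

-0.245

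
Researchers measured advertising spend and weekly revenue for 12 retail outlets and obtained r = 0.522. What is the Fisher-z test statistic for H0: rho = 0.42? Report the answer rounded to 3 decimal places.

0.394

Fisher z: atanh(0.522) = 0.579085, atanh(0.42) = 0.447692
z = (z_r − z_0)·√(n−3) = (0.579085 − 0.447692)·√9 = 0.131393 · 3.000000 = 0.394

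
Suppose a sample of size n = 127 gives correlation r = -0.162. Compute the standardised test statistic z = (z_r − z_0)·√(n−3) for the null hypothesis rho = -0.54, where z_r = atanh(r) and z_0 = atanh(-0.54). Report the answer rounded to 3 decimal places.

4.908

Fisher z: atanh(-0.162) = -0.163440, atanh(-0.54) = -0.604156
z = (z_r − z_0)·√(n−3) = (-0.163440 − (-0.604156))·√124 = 0.440716 · 11.135529 = 4.908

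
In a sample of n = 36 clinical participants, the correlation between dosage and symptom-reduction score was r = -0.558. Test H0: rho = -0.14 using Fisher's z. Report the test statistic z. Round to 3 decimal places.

z_r = atanh(-0.558) = -0.629924,  z_0 = atanh(-0.14) = -0.140926
SE = 1/√(n−3) = 1/√33 = 0.174078
z = (z_r − z_0)/SE = (-0.629924 − (-0.140926)) / 0.174078 = -0.488998 / 0.174078 = -2.809

-2.809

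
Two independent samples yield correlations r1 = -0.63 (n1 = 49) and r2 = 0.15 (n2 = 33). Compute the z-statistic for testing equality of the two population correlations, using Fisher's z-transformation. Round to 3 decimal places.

Fisher z-transforms: z1 = atanh(-0.63) = -0.741416, z2 = atanh(0.15) = 0.151140; difference d = -0.892556
Var(d) = 1/46 + 1/30 = 0.0217391 + 0.0333333 = 0.0550724
z = d/√Var(d) = -0.892556 / √0.0550724 = -0.892556 / 0.234675 = -3.803

-3.803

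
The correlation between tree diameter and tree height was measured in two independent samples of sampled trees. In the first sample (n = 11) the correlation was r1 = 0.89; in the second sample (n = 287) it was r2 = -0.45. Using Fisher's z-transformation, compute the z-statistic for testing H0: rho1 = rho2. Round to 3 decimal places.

z1 = atanh(0.89) = 1.421926,  z2 = atanh(-0.45) = -0.484700
SE = √(1/(n1−3) + 1/(n2−3)) = √(1/8 + 1/284) = √(0.1250000 + 0.0035211) = √0.1285211 = 0.358498
z = (z1 − z2)/SE = (1.421926 − (-0.484700)) / 0.358498 = 1.906626 / 0.358498 = 5.318

5.318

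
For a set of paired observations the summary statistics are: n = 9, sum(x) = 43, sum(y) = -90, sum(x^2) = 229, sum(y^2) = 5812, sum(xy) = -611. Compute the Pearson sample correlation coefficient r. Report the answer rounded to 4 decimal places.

-0.5321

S_xy = nΣxy − ΣxΣy = 9·(-611) − 43·(-90) = -5499 − (-3870) = -1629
S_xx = nΣx² − (Σx)² = 9·229 − 43² = 2061 − 1849 = 212
S_yy = nΣy² − (Σy)² = 9·5812 − (-90)² = 52308 − 8100 = 44208
r = S_xy / √(S_xx·S_yy) = -1629 / √(212·44208) = -1629 / √9372096 = -1629 / 3061.3879 = -0.5321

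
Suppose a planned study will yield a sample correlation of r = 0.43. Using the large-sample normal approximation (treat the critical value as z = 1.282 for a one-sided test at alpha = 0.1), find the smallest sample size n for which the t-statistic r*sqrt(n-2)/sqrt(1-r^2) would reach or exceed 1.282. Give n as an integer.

10

Need r·√(n−2)/√(1−r²) ≥ 1.282
√(n−2) ≥ 1.282·√(1−0.1849) / 0.43 = 1.282·0.902829 / 0.43 = 2.6917
n−2 ≥ 7.2452  ⇒  n ≥ 9.2452
Smallest integer n = 10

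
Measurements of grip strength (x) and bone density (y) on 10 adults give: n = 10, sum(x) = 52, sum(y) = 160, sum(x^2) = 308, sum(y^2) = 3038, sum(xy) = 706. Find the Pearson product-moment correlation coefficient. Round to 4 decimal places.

-0.9399

Numerator: nΣxy − (Σx)(Σy) = 10·706 − (52)(160) = -1260
Denominator: √[(nΣx²−(Σx)²)(nΣy²−(Σy)²)]
  nΣx²−(Σx)² = 10·308 − 2704 = 376;  nΣy²−(Σy)² = 10·3038 − 25600 = 4780
  √(376·4780) = √1797280 = 1340.6267
r = -1260 / 1340.6267 = -0.9399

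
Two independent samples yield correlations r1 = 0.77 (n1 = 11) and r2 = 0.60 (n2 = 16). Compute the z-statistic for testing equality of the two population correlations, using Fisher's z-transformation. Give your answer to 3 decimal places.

z1 = atanh(0.77) = 1.020328,  z2 = atanh(0.60) = 0.693147
SE = √(1/(n1−3) + 1/(n2−3)) = √(1/8 + 1/13) = √(0.1250000 + 0.0769231) = √0.2019231 = 0.449359
z = (z1 − z2)/SE = (1.020328 − 0.693147) / 0.449359 = 0.327181 / 0.449359 = 0.728

0.728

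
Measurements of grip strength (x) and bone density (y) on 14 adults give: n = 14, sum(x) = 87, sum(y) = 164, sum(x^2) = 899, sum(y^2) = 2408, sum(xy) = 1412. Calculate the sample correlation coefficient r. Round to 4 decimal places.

0.9405

S_xy = nΣxy − ΣxΣy = 14·1412 − 87·164 = 19768 − 14268 = 5500
S_xx = nΣx² − (Σx)² = 14·899 − 87² = 12586 − 7569 = 5017
S_yy = nΣy² − (Σy)² = 14·2408 − 164² = 33712 − 26896 = 6816
r = S_xy / √(S_xx·S_yy) = 5500 / √(5017·6816) = 5500 / √34195872 = 5500 / 5847.7237 = 0.9405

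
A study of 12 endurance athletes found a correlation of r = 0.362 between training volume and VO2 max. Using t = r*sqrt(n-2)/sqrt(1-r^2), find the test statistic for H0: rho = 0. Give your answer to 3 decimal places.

t = r·√(n−2) / √(1−r²) with r = 0.362, n = 12
  = 0.362·√10 / √(1 − 0.131044)
  = 0.362·3.162278 / 0.932178
  = 1.144745 / 0.932178 = 1.228

1.228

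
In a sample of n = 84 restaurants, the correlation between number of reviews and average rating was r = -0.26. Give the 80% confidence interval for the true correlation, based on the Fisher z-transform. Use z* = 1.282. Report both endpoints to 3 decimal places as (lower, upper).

(-0.387, -0.123)

z_r = atanh(-0.26) = -0.266108;  SE = 1/√(n−3) = 1/√81 = 0.111111
z-limits: -0.266108 ± 1.282·0.111111 = -0.266108 ± 0.142444 = [-0.408552, -0.123664]
ρ-limits: (tanh -0.408552, tanh -0.123664) = (-0.387, -0.123)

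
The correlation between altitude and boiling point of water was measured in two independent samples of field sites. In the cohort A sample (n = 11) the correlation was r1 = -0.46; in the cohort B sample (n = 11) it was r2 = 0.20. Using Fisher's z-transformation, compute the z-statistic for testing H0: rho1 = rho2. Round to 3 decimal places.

-1.400

z1 = atanh(-0.46) = -0.497311,  z2 = atanh(0.20) = 0.202733
SE = √(1/(n1−3) + 1/(n2−3)) = √(1/8 + 1/8) = √(0.1250000 + 0.1250000) = √0.2500000 = 0.500000
z = (z1 − z2)/SE = (-0.497311 − 0.202733) / 0.500000 = -0.700044 / 0.500000 = -1.400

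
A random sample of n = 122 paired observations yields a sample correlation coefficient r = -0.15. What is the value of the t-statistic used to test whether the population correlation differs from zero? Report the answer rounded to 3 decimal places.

-1.662

t = r·√(n−2) / √(1−r²) with r = -0.15, n = 122
  = -0.15·√120 / √(1 − 0.0225)
  = -0.15·10.954451 / 0.988686
  = -1.643168 / 0.988686 = -1.662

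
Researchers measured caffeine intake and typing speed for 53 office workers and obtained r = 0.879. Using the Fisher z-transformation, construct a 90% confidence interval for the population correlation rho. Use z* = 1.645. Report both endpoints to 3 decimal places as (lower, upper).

Fisher z: z_r = atanh(r) = ½·ln((1+0.879)/(1−0.879)) = 1.371352
SE(z) = 1/√(n−3) = 1/√50 = 0.141421
90% ⇒ z* = 1.645; margin = 1.645·0.141421 = 0.232638
CI on z-scale: (1.138714, 1.603990)
Back-transform: tanh(1.138714) = 0.813981, tanh(1.603990) = 0.922267

(0.814, 0.922)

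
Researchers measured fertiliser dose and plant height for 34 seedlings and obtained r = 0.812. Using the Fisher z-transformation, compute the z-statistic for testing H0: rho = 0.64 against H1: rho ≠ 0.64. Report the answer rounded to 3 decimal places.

2.086

Fisher z: atanh(0.812) = 1.132872, atanh(0.64) = 0.758174
z = (z_r − z_0)·√(n−3) = (1.132872 − 0.758174)·√31 = 0.374698 · 5.567764 = 2.086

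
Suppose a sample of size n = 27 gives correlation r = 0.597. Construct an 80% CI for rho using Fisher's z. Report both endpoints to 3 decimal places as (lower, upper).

Fisher z: z_r = atanh(r) = ½·ln((1+0.597)/(1−0.597)) = 0.688473
SE(z) = 1/√(n−3) = 1/√24 = 0.204124
80% ⇒ z* = 1.282; margin = 1.282·0.204124 = 0.261687
CI on z-scale: (0.426786, 0.950160)
Back-transform: tanh(0.426786) = 0.402632, tanh(0.950160) = 0.739855

(0.403, 0.740)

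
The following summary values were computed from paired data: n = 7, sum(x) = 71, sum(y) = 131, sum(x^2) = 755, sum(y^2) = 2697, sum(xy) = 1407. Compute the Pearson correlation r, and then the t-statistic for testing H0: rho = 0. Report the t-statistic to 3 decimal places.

3.554

S_xy = nΣxy − ΣxΣy = 7·1407 − 71·131 = 9849 − 9301 = 548
S_xx = nΣx² − (Σx)² = 7·755 − 71² = 5285 − 5041 = 244
S_yy = nΣy² − (Σy)² = 7·2697 − 131² = 18879 − 17161 = 1718
r = S_xy / √(S_xx·S_yy) = 548 / √(244·1718) = 548 / √419192 = 548 / 647.4504 = 0.8464
t = r·√(n−2)/√(1−r²) = 0.8464·√5 / √(1−0.716393) = 1.892608 / 0.532548 = 3.554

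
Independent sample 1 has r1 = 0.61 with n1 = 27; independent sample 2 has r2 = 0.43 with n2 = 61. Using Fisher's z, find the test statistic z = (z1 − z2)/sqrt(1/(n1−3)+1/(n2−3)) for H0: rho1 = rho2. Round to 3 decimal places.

1.026

Fisher z-transforms: z1 = atanh(0.61) = 0.708921, z2 = atanh(0.43) = 0.459897; difference d = 0.249024
Var(d) = 1/24 + 1/58 = 0.0416667 + 0.0172414 = 0.0589081
z = d/√Var(d) = 0.249024 / √0.0589081 = 0.249024 / 0.242710 = 1.026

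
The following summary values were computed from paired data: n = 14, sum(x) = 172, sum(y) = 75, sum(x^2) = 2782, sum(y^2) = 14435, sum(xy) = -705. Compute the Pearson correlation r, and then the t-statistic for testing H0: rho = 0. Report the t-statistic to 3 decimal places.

-2.170

Numerator: nΣxy − (Σx)(Σy) = 14·(-705) − (172)(75) = -22770
Denominator: √[(nΣx²−(Σx)²)(nΣy²−(Σy)²)]
  nΣx²−(Σx)² = 14·2782 − 29584 = 9364;  nΣy²−(Σy)² = 14·14435 − 5625 = 196465
  √(9364·196465) = √1839698260 = 42891.7039
r = -22770 / 42891.7039 = -0.5309
t = r·√(n−2)/√(1−r²) = -0.5309·√12 / √(1−0.281855) = -1.839092 / 0.847434 = -2.170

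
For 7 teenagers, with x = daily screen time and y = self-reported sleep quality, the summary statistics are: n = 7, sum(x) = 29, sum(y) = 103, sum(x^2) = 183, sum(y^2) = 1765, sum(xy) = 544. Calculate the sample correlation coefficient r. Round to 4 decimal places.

S_xy = nΣxy − ΣxΣy = 7·544 − 29·103 = 3808 − 2987 = 821
S_xx = nΣx² − (Σx)² = 7·183 − 29² = 1281 − 841 = 440
S_yy = nΣy² − (Σy)² = 7·1765 − 103² = 12355 − 10609 = 1746
r = S_xy / √(S_xx·S_yy) = 821 / √(440·1746) = 821 / √768240 = 821 / 876.4930 = 0.9367

0.9367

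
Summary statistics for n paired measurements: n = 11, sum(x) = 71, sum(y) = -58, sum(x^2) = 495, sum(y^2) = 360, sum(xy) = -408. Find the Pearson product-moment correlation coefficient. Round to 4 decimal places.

-0.7540

Numerator: nΣxy − (Σx)(Σy) = 11·(-408) − (71)(-58) = -370
Denominator: √[(nΣx²−(Σx)²)(nΣy²−(Σy)²)]
  nΣx²−(Σx)² = 11·495 − 5041 = 404;  nΣy²−(Σy)² = 11·360 − 3364 = 596
  √(404·596) = √240784 = 490.6975
r = -370 / 490.6975 = -0.7540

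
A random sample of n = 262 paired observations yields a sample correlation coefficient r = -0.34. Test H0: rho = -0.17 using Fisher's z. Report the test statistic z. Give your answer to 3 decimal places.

-2.936

Fisher z: atanh(-0.34) = -0.354093, atanh(-0.17) = -0.171667
z = (z_r − z_0)·√(n−3) = (-0.354093 − (-0.171667))·√259 = -0.182426 · 16.093477 = -2.936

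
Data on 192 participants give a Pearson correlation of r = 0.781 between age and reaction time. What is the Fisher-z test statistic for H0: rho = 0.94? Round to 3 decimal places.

-9.488

z_r = atanh(0.781) = 1.047929,  z_0 = atanh(0.94) = 1.738049
SE = 1/√(n−3) = 1/√189 = 0.072739
z = (z_r − z_0)/SE = (1.047929 − 1.738049) / 0.072739 = -0.690120 / 0.072739 = -9.488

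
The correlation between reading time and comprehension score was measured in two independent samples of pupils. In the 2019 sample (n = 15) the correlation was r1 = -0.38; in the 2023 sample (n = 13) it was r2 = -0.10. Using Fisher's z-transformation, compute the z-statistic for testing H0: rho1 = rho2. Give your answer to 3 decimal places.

-0.700

z1 = atanh(-0.38) = -0.400060,  z2 = atanh(-0.10) = -0.100335
SE = √(1/(n1−3) + 1/(n2−3)) = √(1/12 + 1/10) = √(0.0833333 + 0.1000000) = √0.1833333 = 0.428174
z = (z1 − z2)/SE = (-0.400060 − (-0.100335)) / 0.428174 = -0.299725 / 0.428174 = -0.700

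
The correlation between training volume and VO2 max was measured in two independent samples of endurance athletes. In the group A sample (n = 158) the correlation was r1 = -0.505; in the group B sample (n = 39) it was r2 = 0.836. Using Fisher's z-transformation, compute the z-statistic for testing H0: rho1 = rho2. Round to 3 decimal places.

z1 = atanh(-0.505) = -0.555995,  z2 = atanh(0.836) = 1.207739
SE = √(1/(n1−3) + 1/(n2−3)) = √(1/155 + 1/36) = √(0.0064516 + 0.0277778) = √0.0342294 = 0.185012
z = (z1 − z2)/SE = (-0.555995 − 1.207739) / 0.185012 = -1.763734 / 0.185012 = -9.533

-9.533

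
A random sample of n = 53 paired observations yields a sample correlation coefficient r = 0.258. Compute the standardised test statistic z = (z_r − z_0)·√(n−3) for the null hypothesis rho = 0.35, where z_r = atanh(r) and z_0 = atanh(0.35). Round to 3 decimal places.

-0.718

z_r = atanh(0.258) = 0.263965,  z_0 = atanh(0.35) = 0.365444
SE = 1/√(n−3) = 1/√50 = 0.141421
z = (z_r − z_0)/SE = (0.263965 − 0.365444) / 0.141421 = -0.101479 / 0.141421 = -0.718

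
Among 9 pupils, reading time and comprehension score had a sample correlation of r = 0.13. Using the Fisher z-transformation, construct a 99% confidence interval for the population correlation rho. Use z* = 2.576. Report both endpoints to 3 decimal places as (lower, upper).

z_r = atanh(0.13) = 0.130740;  SE = 1/√(n−3) = 1/√6 = 0.408248
z-limits: 0.130740 ± 2.576·0.408248 = 0.130740 ± 1.051647 = [-0.920907, 1.182387]
ρ-limits: (tanh -0.920907, tanh 1.182387) = (-0.726, 0.828)

(-0.726, 0.828)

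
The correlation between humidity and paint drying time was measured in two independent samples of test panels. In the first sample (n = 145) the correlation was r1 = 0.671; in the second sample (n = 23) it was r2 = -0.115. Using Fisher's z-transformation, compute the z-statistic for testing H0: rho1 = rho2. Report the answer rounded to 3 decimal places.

3.886

Fisher z-transforms: z1 = atanh(0.671) = 0.812560, z2 = atanh(-0.115) = -0.115511; difference d = 0.928071
Var(d) = 1/142 + 1/20 = 0.0070423 + 0.0500000 = 0.0570423
z = d/√Var(d) = 0.928071 / √0.0570423 = 0.928071 / 0.238835 = 3.886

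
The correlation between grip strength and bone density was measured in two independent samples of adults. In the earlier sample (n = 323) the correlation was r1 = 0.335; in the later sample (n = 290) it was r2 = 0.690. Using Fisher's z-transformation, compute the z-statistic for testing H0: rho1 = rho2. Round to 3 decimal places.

Fisher z-transforms: z1 = atanh(0.335) = 0.348450, z2 = atanh(0.690) = 0.847956; difference d = -0.499506
Var(d) = 1/320 + 1/287 = 0.0031250 + 0.0034843 = 0.0066093
z = d/√Var(d) = -0.499506 / √0.0066093 = -0.499506 / 0.081298 = -6.144

-6.144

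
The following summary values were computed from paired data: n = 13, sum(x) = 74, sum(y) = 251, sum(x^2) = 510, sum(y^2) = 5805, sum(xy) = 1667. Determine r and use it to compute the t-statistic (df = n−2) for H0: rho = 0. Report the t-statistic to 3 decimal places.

4.692

S_xy = nΣxy − ΣxΣy = 13·1667 − 74·251 = 21671 − 18574 = 3097
S_xx = nΣx² − (Σx)² = 13·510 − 74² = 6630 − 5476 = 1154
S_yy = nΣy² − (Σy)² = 13·5805 − 251² = 75465 − 63001 = 12464
r = S_xy / √(S_xx·S_yy) = 3097 / √(1154·12464) = 3097 / √14383456 = 3097 / 3792.5527 = 0.8166
t = r·√(n−2)/√(1−r²) = 0.8166·√11 / √(1−0.666836) = 2.708356 / 0.577204 = 4.692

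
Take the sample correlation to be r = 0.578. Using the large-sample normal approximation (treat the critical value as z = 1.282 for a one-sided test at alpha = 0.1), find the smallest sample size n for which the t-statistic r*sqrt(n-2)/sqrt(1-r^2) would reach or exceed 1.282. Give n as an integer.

6

r√(n−2)/√(1−r²) ≥ 1.282  ⇔  n−2 ≥ (1.282)²·(1−r²)/r²
(1−r²)/r² = (1−0.334084)/0.334084 = 1.9933
n ≥ 2 + 1.643524·1.9933 = 2 + 3.2760 = 5.2760
⌈5.2760⌉ = 6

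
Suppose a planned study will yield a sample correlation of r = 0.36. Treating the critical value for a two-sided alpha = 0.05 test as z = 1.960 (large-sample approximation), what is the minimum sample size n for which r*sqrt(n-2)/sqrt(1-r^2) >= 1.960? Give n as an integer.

Need r·√(n−2)/√(1−r²) ≥ 1.960
√(n−2) ≥ 1.960·√(1−0.1296) / 0.36 = 1.960·0.932952 / 0.36 = 5.0794
n−2 ≥ 25.8003  ⇒  n ≥ 27.8003
Smallest integer n = 28

28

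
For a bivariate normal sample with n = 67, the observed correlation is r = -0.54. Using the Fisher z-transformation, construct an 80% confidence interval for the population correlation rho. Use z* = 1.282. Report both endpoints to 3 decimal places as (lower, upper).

z_r = atanh(-0.54) = -0.604156;  SE = 1/√(n−3) = 1/√64 = 0.125000
z-limits: -0.604156 ± 1.282·0.125000 = -0.604156 ± 0.160250 = [-0.764406, -0.443906]
ρ-limits: (tanh -0.764406, tanh -0.443906) = (-0.644, -0.417)

(-0.644, -0.417)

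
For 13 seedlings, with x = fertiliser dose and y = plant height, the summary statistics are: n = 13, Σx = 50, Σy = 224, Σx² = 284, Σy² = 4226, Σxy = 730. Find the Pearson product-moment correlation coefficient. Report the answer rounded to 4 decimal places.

Numerator: nΣxy − (Σx)(Σy) = 13·730 − (50)(224) = -1710
Denominator: √[(nΣx²−(Σx)²)(nΣy²−(Σy)²)]
  nΣx²−(Σx)² = 13·284 − 2500 = 1192;  nΣy²−(Σy)² = 13·4226 − 50176 = 4762
  √(1192·4762) = √5676304 = 2382.4995
r = -1710 / 2382.4995 = -0.7177

-0.7177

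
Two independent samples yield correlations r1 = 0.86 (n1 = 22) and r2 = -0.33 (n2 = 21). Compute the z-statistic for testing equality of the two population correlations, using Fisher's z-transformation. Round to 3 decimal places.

4.974

Fisher z-transforms: z1 = atanh(0.86) = 1.293345, z2 = atanh(-0.33) = -0.342828; difference d = 1.636173
Var(d) = 1/19 + 1/18 = 0.0526316 + 0.0555556 = 0.1081872
z = d/√Var(d) = 1.636173 / √0.1081872 = 1.636173 / 0.328918 = 4.974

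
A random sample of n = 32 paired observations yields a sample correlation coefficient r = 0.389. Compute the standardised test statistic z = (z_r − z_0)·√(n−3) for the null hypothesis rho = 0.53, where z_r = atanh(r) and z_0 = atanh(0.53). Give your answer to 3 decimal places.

Fisher z: atanh(0.389) = 0.410621, atanh(0.53) = 0.590145
z = (z_r − z_0)·√(n−3) = (0.410621 − 0.590145)·√29 = -0.179524 · 5.385165 = -0.967

-0.967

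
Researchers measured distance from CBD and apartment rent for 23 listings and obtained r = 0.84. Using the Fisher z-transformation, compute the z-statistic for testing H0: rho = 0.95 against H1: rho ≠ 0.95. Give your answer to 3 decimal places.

z_r = atanh(0.84) = 1.221174,  z_0 = atanh(0.95) = 1.831781
SE = 1/√(n−3) = 1/√20 = 0.223607
z = (z_r − z_0)/SE = (1.221174 − 1.831781) / 0.223607 = -0.610607 / 0.223607 = -2.731

-2.731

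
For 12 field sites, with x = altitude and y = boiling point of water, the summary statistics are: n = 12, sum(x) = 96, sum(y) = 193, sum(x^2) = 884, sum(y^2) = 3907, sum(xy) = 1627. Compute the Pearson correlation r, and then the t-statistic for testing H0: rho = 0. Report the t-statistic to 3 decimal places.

0.894

Numerator: nΣxy − (Σx)(Σy) = 12·1627 − (96)(193) = 996
Denominator: √[(nΣx²−(Σx)²)(nΣy²−(Σy)²)]
  nΣx²−(Σx)² = 12·884 − 9216 = 1392;  nΣy²−(Σy)² = 12·3907 − 37249 = 9635
  √(1392·9635) = √13411920 = 3662.2288
r = 996 / 3662.2288 = 0.2720
t = r·√(n−2)/√(1−r²) = 0.2720·√10 / √(1−0.073984) = 0.860140 / 0.962297 = 0.894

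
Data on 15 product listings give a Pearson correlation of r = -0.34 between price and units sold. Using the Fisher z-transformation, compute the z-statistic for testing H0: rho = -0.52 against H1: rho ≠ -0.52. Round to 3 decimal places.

z_r = atanh(-0.34) = -0.354093,  z_0 = atanh(-0.52) = -0.576340
SE = 1/√(n−3) = 1/√12 = 0.288675
z = (z_r − z_0)/SE = (-0.354093 − (-0.576340)) / 0.288675 = 0.222247 / 0.288675 = 0.770

0.770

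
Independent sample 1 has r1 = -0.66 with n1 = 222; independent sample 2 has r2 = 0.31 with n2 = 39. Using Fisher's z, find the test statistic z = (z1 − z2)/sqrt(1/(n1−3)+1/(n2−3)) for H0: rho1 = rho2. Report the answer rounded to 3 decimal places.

-6.191

Fisher z-transforms: z1 = atanh(-0.66) = -0.792814, z2 = atanh(0.31) = 0.320545; difference d = -1.113359
Var(d) = 1/219 + 1/36 = 0.0045662 + 0.0277778 = 0.0323440
z = d/√Var(d) = -1.113359 / √0.0323440 = -1.113359 / 0.179844 = -6.191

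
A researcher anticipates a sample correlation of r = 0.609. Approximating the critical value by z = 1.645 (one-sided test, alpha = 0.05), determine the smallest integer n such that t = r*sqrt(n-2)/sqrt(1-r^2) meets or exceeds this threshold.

7

r√(n−2)/√(1−r²) ≥ 1.645  ⇔  n−2 ≥ (1.645)²·(1−r²)/r²
(1−r²)/r² = (1−0.370881)/0.370881 = 1.6963
n ≥ 2 + 2.706025·1.6963 = 2 + 4.5902 = 6.5902
⌈6.5902⌉ = 7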